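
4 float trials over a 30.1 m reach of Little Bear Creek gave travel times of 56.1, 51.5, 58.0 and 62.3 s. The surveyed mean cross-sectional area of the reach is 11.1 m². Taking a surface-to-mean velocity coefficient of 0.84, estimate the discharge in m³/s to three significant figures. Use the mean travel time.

t̄ = (56.1 + 51.5 + 58.0 + 62.3) / 4 = 56.975 s
v_surface = L / t̄ = 30.1 / 56.975 = 0.5283 m/s
v_mean = 0.84 × 0.5283 = 0.4438 m/s
Q = A × v_mean = 11.1 × 0.4438 = 4.926 m³/s

4.93 m³/s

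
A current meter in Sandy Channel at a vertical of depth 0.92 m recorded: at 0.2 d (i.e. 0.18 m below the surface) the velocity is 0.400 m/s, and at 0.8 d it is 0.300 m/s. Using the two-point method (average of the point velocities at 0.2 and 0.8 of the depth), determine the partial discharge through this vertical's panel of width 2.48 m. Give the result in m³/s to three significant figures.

v̄ = (0.400 + 0.300) / 2 = 0.3500 m/s
q = v̄ × d × w = 0.3500 × 0.92 × 2.48 = 0.7986 m³/s

0.799 m³/s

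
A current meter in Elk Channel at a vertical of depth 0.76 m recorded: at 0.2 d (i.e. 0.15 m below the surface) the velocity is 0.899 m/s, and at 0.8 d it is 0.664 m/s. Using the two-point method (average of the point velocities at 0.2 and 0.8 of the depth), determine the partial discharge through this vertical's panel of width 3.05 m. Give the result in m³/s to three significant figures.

v̄ = (0.899 + 0.664) / 2 = 0.7815 m/s
q = v̄ × d × w = 0.7815 × 0.76 × 3.05 = 1.812 m³/s

1.81 m³/s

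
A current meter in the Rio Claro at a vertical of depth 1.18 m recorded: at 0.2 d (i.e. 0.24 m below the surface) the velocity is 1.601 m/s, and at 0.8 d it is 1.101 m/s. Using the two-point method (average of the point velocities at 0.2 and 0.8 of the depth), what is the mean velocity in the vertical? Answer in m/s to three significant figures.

1.35 m/s

v̄ = (1.601 + 1.101) / 2 = 1.351 m/s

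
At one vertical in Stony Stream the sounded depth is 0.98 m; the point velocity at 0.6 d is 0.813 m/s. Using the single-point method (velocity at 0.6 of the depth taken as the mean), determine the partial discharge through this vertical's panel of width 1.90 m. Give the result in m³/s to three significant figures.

v̄ = v₀.₆ = 0.813 m/s
q = v̄ × d × w = 0.8130 × 0.98 × 1.90 = 1.514 m³/s

1.51 m³/s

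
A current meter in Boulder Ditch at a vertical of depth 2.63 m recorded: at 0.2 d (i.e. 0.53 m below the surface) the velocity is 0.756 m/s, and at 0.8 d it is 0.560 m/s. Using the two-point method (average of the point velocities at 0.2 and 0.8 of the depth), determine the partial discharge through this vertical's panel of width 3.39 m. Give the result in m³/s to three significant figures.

v̄ = (0.756 + 0.560) / 2 = 0.6580 m/s
q = v̄ × d × w = 0.6580 × 2.63 × 3.39 = 5.867 m³/s

5.87 m³/s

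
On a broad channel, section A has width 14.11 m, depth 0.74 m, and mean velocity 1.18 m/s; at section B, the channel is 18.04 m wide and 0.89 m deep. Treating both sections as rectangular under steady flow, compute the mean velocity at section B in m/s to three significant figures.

Q = A₁V₁ = (14.11×0.74) × 1.18 = 12.32 m³/s
A₂ = 18.04 × 0.89 = 16.06 m²
V₂ = Q/A₂ = 12.32/16.06 = 0.7674 m/s

0.767 m/s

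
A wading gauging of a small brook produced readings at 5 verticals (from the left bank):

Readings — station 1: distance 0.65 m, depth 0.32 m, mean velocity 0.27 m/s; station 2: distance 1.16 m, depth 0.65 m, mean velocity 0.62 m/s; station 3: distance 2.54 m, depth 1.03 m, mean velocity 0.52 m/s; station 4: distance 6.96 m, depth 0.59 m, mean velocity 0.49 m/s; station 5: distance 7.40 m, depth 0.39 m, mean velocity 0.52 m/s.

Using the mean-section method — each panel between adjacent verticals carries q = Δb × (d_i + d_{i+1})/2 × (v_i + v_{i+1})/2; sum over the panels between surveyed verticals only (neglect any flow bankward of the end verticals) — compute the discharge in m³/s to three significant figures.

2.69 m³/s

Panel 1-2: Δb = 0.51 m, d̄ = (0.32+0.65)/2 = 0.485, v̄ = (0.27+0.62)/2 = 0.445 → q = 0.51×0.485×0.445 = 0.1101 m³/s
Panel 2-3: Δb = 1.38 m, d̄ = (0.65+1.03)/2 = 0.84, v̄ = (0.62+0.52)/2 = 0.57 → q = 1.38×0.84×0.57 = 0.6607 m³/s
Panel 3-4: Δb = 4.42 m, d̄ = (1.03+0.59)/2 = 0.81, v̄ = (0.52+0.49)/2 = 0.505 → q = 4.42×0.81×0.505 = 1.808 m³/s
Panel 4-5: Δb = 0.44 m, d̄ = (0.59+0.39)/2 = 0.49, v̄ = (0.49+0.52)/2 = 0.505 → q = 0.44×0.49×0.505 = 0.1089 m³/s
Q = Σ q = 2.688 m³/s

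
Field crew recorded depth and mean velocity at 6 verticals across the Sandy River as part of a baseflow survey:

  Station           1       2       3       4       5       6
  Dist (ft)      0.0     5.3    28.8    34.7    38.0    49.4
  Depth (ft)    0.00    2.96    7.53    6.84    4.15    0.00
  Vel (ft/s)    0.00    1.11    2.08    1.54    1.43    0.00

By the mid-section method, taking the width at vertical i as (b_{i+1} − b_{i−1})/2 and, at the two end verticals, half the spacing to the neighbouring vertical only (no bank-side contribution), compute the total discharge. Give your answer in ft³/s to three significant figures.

370 ft³/s

w_2 = (28.8 − 0.0)/2 = 14.4 ft; q_2 = 1.11 × 2.96 × 14.4 = 47.31 ft³/s
w_3 = (34.7 − 5.3)/2 = 14.7 ft; q_3 = 2.08 × 7.53 × 14.7 = 230.2 ft³/s
w_4 = (38.0 − 28.8)/2 = 4.6 ft; q_4 = 1.54 × 6.84 × 4.6 = 48.45 ft³/s
w_5 = (49.4 − 34.7)/2 = 7.35 ft; q_5 = 1.43 × 4.15 × 7.35 = 43.62 ft³/s
Stations 1, 6 contribute zero (depth or velocity is 0).
Q = Σ qᵢ = 369.6 ft³/s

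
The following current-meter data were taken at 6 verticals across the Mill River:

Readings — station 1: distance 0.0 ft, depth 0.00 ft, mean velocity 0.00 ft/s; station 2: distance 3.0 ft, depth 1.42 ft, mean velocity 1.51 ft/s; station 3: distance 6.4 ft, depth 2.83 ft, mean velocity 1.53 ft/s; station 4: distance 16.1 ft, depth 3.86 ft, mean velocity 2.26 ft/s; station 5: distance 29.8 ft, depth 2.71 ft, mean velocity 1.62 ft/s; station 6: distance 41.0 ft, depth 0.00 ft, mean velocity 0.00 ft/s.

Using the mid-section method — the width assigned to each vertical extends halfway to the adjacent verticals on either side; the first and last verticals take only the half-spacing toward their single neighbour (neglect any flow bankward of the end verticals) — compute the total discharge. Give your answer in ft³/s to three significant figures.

192 ft³/s

w_2 = (6.4 − 0.0)/2 = 3.2 ft; q_2 = 1.51 × 1.42 × 3.2 = 6.861 ft³/s
w_3 = (16.1 − 3.0)/2 = 6.55 ft; q_3 = 1.53 × 2.83 × 6.55 = 28.36 ft³/s
w_4 = (29.8 − 6.4)/2 = 11.7 ft; q_4 = 2.26 × 3.86 × 11.7 = 102.1 ft³/s
w_5 = (41.0 − 16.1)/2 = 12.45 ft; q_5 = 1.62 × 2.71 × 12.45 = 54.66 ft³/s
Stations 1, 6 contribute zero (depth or velocity is 0).
Q = Σ qᵢ = 191.9 ft³/s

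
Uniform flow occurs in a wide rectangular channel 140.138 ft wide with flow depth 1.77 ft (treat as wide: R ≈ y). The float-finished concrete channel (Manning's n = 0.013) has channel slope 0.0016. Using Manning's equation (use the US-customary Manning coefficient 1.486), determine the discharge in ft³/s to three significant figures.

A = b·y = 140.138 × 1.77 = 248.0 ft²
Wide channel: R ≈ y = 1.77 ft
Q = (1.486/n)·A·R^(2/3)·S^(1/2) = (1.486/0.013) × 248.0 × 1.770^(2/3) × 0.0016^(1/2) = 1660 ft³/s

1660 ft³/s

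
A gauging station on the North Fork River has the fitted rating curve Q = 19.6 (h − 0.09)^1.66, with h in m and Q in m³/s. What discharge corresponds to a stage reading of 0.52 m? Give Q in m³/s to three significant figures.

Q = 19.6 × (0.52 − 0.09)^1.66 = 19.6 × 0.43^1.66 = 4.829 m³/s

4.83 m³/s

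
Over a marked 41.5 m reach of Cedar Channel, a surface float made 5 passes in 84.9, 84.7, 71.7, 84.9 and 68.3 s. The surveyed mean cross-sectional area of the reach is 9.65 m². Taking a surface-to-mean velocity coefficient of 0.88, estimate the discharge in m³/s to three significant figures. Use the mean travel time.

4.47 m³/s

t̄ = (84.9 + 84.7 + 71.7 + 84.9 + 68.3) / 5 = 78.9 s
v_surface = L / t̄ = 41.5 / 78.9 = 0.5260 m/s
v_mean = 0.88 × 0.5260 = 0.4629 m/s
Q = A × v_mean = 9.65 × 0.4629 = 4.467 m³/s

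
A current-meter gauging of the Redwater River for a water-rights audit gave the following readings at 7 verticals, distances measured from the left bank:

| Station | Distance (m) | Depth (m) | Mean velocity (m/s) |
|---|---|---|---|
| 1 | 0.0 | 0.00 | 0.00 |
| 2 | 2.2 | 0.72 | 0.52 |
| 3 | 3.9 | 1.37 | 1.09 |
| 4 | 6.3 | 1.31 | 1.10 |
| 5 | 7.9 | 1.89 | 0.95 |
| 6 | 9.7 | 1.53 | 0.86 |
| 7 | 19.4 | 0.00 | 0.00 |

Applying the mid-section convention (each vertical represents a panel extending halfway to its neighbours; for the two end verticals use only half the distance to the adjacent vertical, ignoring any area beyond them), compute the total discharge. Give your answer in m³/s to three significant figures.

17.3 m³/s

w_2 = (3.9 − 0.0)/2 = 1.95 m; q_2 = 0.52 × 0.72 × 1.95 = 0.7301 m³/s
w_3 = (6.3 − 2.2)/2 = 2.05 m; q_3 = 1.09 × 1.37 × 2.05 = 3.061 m³/s
w_4 = (7.9 − 3.9)/2 = 2 m; q_4 = 1.10 × 1.31 × 2 = 2.882 m³/s
w_5 = (9.7 − 6.3)/2 = 1.7 m; q_5 = 0.95 × 1.89 × 1.7 = 3.052 m³/s
w_6 = (19.4 − 7.9)/2 = 5.75 m; q_6 = 0.86 × 1.53 × 5.75 = 7.566 m³/s
Stations 1, 7 contribute zero (depth or velocity is 0).
Q = Σ qᵢ = 17.29 m³/s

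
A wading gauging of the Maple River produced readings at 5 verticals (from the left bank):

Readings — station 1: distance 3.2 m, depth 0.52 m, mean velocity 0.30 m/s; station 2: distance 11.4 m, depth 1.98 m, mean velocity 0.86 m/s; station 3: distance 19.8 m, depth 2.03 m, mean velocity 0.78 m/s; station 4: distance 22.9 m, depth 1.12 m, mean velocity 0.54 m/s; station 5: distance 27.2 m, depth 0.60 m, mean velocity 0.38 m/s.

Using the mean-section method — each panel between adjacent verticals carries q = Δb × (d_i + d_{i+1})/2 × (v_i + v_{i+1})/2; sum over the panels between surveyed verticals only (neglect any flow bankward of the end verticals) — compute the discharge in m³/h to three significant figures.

Panel 1-2: Δb = 8.2 m, d̄ = (0.52+1.98)/2 = 1.25, v̄ = (0.30+0.86)/2 = 0.58 → q = 8.2×1.25×0.58 = 5.945 m³/s
Panel 2-3: Δb = 8.4 m, d̄ = (1.98+2.03)/2 = 2.005, v̄ = (0.86+0.78)/2 = 0.82 → q = 8.4×2.005×0.82 = 13.81 m³/s
Panel 3-4: Δb = 3.1 m, d̄ = (2.03+1.12)/2 = 1.575, v̄ = (0.78+0.54)/2 = 0.66 → q = 3.1×1.575×0.66 = 3.222 m³/s
Panel 4-5: Δb = 4.3 m, d̄ = (1.12+0.60)/2 = 0.86, v̄ = (0.54+0.38)/2 = 0.46 → q = 4.3×0.86×0.46 = 1.701 m³/s
Q = Σ q = 24.68 m³/s
= 24.68 × 3600 = 88840 m³/h

88800 m³/h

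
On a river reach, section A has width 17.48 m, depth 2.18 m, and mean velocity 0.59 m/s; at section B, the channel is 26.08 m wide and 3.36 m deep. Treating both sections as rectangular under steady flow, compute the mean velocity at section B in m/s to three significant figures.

Q = A₁V₁ = (17.48×2.18) × 0.59 = 22.48 m³/s
A₂ = 26.08 × 3.36 = 87.63 m²
V₂ = Q/A₂ = 22.48/87.63 = 0.2566 m/s

0.257 m/s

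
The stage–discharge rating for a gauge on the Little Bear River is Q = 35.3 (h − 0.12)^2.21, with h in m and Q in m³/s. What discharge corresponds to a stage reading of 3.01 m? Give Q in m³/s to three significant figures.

Q = 35.3 × (3.01 − 0.12)^2.21 = 35.3 × 2.89^2.21 = 368.4 m³/s

368 m³/s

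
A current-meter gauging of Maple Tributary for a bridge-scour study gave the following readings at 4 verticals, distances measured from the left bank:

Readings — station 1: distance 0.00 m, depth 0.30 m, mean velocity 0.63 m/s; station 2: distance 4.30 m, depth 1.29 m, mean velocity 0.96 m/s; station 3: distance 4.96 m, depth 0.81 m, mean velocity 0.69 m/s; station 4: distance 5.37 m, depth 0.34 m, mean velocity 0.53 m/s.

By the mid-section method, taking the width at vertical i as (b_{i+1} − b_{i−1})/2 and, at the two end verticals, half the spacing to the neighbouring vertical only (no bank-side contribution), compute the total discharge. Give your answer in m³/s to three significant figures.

w_1 = (4.30 − 0.00)/2 = 2.15 m; q_1 = 0.63 × 0.30 × 2.15 = 0.4064 m³/s
w_2 = (4.96 − 0.00)/2 = 2.48 m; q_2 = 0.96 × 1.29 × 2.48 = 3.071 m³/s
w_3 = (5.37 − 4.30)/2 = 0.535 m; q_3 = 0.69 × 0.81 × 0.535 = 0.2990 m³/s
w_4 = (5.37 − 4.96)/2 = 0.205 m; q_4 = 0.53 × 0.34 × 0.205 = 0.03694 m³/s
Q = Σ qᵢ = 3.814 m³/s

3.81 m³/s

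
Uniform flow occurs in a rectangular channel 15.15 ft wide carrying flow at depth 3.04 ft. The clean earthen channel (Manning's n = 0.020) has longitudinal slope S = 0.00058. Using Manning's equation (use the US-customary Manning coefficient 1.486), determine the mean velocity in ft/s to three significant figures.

A = b·y = 15.15 × 3.04 = 46.06 ft²
P = b + 2y = 15.15 + 2×3.04 = 21.23 ft
R = A/P = 46.06/21.23 = 2.169 ft
Q = (1.486/n)·A·R^(2/3)·S^(1/2) = (1.486/0.020) × 46.06 × 2.169^(2/3) × 0.00058^(1/2) = 138.1 ft³/s
V = Q/A = 138.1/46.06 = 2.999 ft/s

3.00 ft/s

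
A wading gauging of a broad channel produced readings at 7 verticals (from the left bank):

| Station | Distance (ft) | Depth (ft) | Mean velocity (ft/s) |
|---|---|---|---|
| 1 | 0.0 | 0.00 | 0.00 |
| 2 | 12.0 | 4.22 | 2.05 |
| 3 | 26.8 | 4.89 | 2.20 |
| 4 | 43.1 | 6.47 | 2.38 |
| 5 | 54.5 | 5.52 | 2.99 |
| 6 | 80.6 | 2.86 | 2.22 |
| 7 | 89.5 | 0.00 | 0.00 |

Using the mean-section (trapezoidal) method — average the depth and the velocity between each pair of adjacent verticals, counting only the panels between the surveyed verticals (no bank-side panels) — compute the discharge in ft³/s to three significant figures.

Panel 1-2: Δb = 12 ft, d̄ = (0.00+4.22)/2 = 2.11, v̄ = (0.00+2.05)/2 = 1.025 → q = 12×2.11×1.025 = 25.95 ft³/s
Panel 2-3: Δb = 14.8 ft, d̄ = (4.22+4.89)/2 = 4.555, v̄ = (2.05+2.20)/2 = 2.125 → q = 14.8×4.555×2.125 = 143.3 ft³/s
Panel 3-4: Δb = 16.3 ft, d̄ = (4.89+6.47)/2 = 5.68, v̄ = (2.20+2.38)/2 = 2.29 → q = 16.3×5.68×2.29 = 212.0 ft³/s
Panel 4-5: Δb = 11.4 ft, d̄ = (6.47+5.52)/2 = 5.995, v̄ = (2.38+2.99)/2 = 2.685 → q = 11.4×5.995×2.685 = 183.5 ft³/s
Panel 5-6: Δb = 26.1 ft, d̄ = (5.52+2.86)/2 = 4.19, v̄ = (2.99+2.22)/2 = 2.605 → q = 26.1×4.19×2.605 = 284.9 ft³/s
Panel 6-7: Δb = 8.9 ft, d̄ = (2.86+0.00)/2 = 1.43, v̄ = (2.22+0.00)/2 = 1.11 → q = 8.9×1.43×1.11 = 14.13 ft³/s
Q = Σ q = 863.7 ft³/s

864 ft³/s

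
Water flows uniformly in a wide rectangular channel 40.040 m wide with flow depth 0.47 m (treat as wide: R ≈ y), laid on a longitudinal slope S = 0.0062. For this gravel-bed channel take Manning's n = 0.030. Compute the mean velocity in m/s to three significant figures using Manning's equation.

1.59 m/s

A = b·y = 40.040 × 0.47 = 18.82 m²
Wide channel: R ≈ y = 0.47 m
Q = (1/n)·A·R^(2/3)·S^(1/2) = (1/0.030) × 18.82 × 0.4700^(2/3) × 0.0062^(1/2) = 29.86 m³/s
V = Q/A = 29.86/18.82 = 1.587 m/s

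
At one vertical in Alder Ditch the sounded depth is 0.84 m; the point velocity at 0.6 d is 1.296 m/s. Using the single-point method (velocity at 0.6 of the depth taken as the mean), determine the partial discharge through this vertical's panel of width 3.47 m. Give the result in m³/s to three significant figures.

3.78 m³/s

v̄ = v₀.₆ = 1.296 m/s
q = v̄ × d × w = 1.296 × 0.84 × 3.47 = 3.778 m³/s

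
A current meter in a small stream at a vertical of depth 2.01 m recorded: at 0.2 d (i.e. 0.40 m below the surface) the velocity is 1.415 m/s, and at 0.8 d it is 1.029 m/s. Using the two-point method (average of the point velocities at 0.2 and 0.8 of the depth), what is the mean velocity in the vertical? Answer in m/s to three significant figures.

v̄ = (1.415 + 1.029) / 2 = 1.222 m/s

1.22 m/s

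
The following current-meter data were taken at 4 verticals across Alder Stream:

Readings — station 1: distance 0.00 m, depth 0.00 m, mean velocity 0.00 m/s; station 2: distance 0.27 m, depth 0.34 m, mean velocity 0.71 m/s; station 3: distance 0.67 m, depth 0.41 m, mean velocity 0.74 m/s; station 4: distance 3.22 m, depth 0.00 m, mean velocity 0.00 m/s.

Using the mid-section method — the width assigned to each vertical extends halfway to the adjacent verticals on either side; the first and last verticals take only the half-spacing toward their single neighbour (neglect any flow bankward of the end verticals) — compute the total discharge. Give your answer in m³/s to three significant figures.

0.528 m³/s

w_2 = (0.67 − 0.00)/2 = 0.335 m; q_2 = 0.71 × 0.34 × 0.335 = 0.08087 m³/s
w_3 = (3.22 − 0.27)/2 = 1.475 m; q_3 = 0.74 × 0.41 × 1.475 = 0.4475 m³/s
Stations 1, 4 contribute zero (depth or velocity is 0).
Q = Σ qᵢ = 0.5284 m³/s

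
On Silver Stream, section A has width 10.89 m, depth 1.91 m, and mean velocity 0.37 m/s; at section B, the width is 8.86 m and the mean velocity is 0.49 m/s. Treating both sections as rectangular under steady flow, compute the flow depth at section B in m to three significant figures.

Q = A₁V₁ = (10.89×1.91) × 0.37 = 7.696 m³/s
d₂ = Q/(b₂ V₂) = 7.696/(8.86×0.49) = 1.773 m

1.77 m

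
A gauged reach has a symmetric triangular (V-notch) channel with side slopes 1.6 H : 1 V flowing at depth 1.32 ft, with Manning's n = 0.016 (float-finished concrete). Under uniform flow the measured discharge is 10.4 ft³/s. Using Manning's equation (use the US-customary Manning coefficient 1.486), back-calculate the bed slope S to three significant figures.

A = z·y² = 1.6×1.32² = 2.788 ft²
P = 2y√(1+z²) = 2×1.32×√(1+1.6²) = 4.981 ft
R = A/P = 2.788/4.981 = 0.5597 ft
S = (Q·n / (1.486·A·R^(2/3)))² = (10.4×0.016 / (1.486×2.788×0.6791))² = 0.003498

0.00350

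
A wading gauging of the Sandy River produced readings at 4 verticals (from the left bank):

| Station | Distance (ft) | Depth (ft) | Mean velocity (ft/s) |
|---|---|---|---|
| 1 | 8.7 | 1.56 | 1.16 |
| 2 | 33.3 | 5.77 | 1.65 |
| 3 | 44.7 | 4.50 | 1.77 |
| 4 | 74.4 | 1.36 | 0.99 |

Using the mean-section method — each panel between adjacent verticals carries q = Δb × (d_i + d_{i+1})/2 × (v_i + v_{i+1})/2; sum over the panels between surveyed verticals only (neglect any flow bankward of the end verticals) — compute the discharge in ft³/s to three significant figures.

347 ft³/s

Panel 1-2: Δb = 24.6 ft, d̄ = (1.56+5.77)/2 = 3.665, v̄ = (1.16+1.65)/2 = 1.405 → q = 24.6×3.665×1.405 = 126.7 ft³/s
Panel 2-3: Δb = 11.4 ft, d̄ = (5.77+4.50)/2 = 5.135, v̄ = (1.65+1.77)/2 = 1.71 → q = 11.4×5.135×1.71 = 100.1 ft³/s
Panel 3-4: Δb = 29.7 ft, d̄ = (4.50+1.36)/2 = 2.93, v̄ = (1.77+0.99)/2 = 1.38 → q = 29.7×2.93×1.38 = 120.1 ft³/s
Q = Σ q = 346.9 ft³/s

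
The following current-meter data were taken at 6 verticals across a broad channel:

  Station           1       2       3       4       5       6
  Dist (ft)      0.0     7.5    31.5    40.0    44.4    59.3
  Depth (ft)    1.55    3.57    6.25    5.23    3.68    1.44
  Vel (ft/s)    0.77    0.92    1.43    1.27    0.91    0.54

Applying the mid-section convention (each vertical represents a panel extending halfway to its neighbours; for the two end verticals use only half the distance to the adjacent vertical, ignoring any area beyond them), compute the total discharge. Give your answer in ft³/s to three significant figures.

w_1 = (7.5 − 0.0)/2 = 3.75 ft; q_1 = 0.77 × 1.55 × 3.75 = 4.476 ft³/s
w_2 = (31.5 − 0.0)/2 = 15.75 ft; q_2 = 0.92 × 3.57 × 15.75 = 51.73 ft³/s
w_3 = (40.0 − 7.5)/2 = 16.25 ft; q_3 = 1.43 × 6.25 × 16.25 = 145.2 ft³/s
w_4 = (44.4 − 31.5)/2 = 6.45 ft; q_4 = 1.27 × 5.23 × 6.45 = 42.84 ft³/s
w_5 = (59.3 − 40.0)/2 = 9.65 ft; q_5 = 0.91 × 3.68 × 9.65 = 32.32 ft³/s
w_6 = (59.3 − 44.4)/2 = 7.45 ft; q_6 = 0.54 × 1.44 × 7.45 = 5.793 ft³/s
Q = Σ qᵢ = 282.4 ft³/s

282 ft³/s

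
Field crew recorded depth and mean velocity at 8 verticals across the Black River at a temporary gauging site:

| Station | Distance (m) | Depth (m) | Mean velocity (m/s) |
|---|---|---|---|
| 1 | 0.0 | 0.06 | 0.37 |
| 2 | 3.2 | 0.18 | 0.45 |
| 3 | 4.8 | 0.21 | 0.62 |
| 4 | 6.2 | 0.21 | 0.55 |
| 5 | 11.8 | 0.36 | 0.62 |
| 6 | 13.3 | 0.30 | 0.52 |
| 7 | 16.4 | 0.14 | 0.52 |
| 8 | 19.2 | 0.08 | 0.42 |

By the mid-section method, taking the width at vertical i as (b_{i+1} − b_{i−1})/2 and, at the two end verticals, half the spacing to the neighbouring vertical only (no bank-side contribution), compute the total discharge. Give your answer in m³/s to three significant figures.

w_1 = (3.2 − 0.0)/2 = 1.6 m; q_1 = 0.37 × 0.06 × 1.6 = 0.03552 m³/s
w_2 = (4.8 − 0.0)/2 = 2.4 m; q_2 = 0.45 × 0.18 × 2.4 = 0.1944 m³/s
w_3 = (6.2 − 3.2)/2 = 1.5 m; q_3 = 0.62 × 0.21 × 1.5 = 0.1953 m³/s
w_4 = (11.8 − 4.8)/2 = 3.5 m; q_4 = 0.55 × 0.21 × 3.5 = 0.4043 m³/s
w_5 = (13.3 − 6.2)/2 = 3.55 m; q_5 = 0.62 × 0.36 × 3.55 = 0.7924 m³/s
w_6 = (16.4 − 11.8)/2 = 2.3 m; q_6 = 0.52 × 0.30 × 2.3 = 0.3588 m³/s
w_7 = (19.2 − 13.3)/2 = 2.95 m; q_7 = 0.52 × 0.14 × 2.95 = 0.2148 m³/s
w_8 = (19.2 − 16.4)/2 = 1.4 m; q_8 = 0.42 × 0.08 × 1.4 = 0.04704 m³/s
Q = Σ qᵢ = 2.242 m³/s

2.24 m³/s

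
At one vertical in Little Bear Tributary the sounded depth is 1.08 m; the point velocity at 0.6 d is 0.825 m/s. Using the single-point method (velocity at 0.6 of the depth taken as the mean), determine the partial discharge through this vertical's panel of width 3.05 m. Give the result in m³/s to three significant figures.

v̄ = v₀.₆ = 0.825 m/s
q = v̄ × d × w = 0.8250 × 1.08 × 3.05 = 2.718 m³/s

2.72 m³/s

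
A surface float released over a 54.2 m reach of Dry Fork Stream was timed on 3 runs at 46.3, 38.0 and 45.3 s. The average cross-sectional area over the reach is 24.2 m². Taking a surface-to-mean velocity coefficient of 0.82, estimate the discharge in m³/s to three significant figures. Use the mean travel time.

t̄ = (46.3 + 38.0 + 45.3) / 3 = 43.2 s
v_surface = L / t̄ = 54.2 / 43.2 = 1.255 m/s
v_mean = 0.82 × 1.255 = 1.029 m/s
Q = A × v_mean = 24.2 × 1.029 = 24.90 m³/s

24.9 m³/s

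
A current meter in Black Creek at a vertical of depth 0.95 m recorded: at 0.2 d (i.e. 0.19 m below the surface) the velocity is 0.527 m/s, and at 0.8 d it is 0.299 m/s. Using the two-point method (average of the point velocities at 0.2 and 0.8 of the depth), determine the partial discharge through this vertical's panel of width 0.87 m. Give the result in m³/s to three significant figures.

v̄ = (0.527 + 0.299) / 2 = 0.4130 m/s
q = v̄ × d × w = 0.4130 × 0.95 × 0.87 = 0.3413 m³/s

0.341 m³/s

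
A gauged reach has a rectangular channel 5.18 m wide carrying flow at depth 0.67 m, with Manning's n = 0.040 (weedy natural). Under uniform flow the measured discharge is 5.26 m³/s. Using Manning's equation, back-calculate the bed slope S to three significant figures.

A = b·y = 5.18 × 0.67 = 3.471 m²
P = b + 2y = 5.18 + 2×0.67 = 6.520 m
R = A/P = 3.471/6.520 = 0.5323 m
S = (Q·n / (1·A·R^(2/3)))² = (5.26×0.040 / (1×3.471×0.6568))² = 0.008519

0.00852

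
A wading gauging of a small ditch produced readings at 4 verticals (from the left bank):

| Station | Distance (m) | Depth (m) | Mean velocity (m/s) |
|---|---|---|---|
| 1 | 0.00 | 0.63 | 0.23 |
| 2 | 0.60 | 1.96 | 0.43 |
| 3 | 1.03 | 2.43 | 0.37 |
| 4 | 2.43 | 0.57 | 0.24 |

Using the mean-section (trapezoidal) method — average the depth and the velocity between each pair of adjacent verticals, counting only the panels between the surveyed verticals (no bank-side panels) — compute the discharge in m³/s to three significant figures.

1.27 m³/s

Panel 1-2: Δb = 0.6 m, d̄ = (0.63+1.96)/2 = 1.295, v̄ = (0.23+0.43)/2 = 0.33 → q = 0.6×1.295×0.33 = 0.2564 m³/s
Panel 2-3: Δb = 0.43 m, d̄ = (1.96+2.43)/2 = 2.195, v̄ = (0.43+0.37)/2 = 0.4 → q = 0.43×2.195×0.4 = 0.3775 m³/s
Panel 3-4: Δb = 1.4 m, d̄ = (2.43+0.57)/2 = 1.5, v̄ = (0.37+0.24)/2 = 0.305 → q = 1.4×1.5×0.305 = 0.6405 m³/s
Q = Σ q = 1.274 m³/s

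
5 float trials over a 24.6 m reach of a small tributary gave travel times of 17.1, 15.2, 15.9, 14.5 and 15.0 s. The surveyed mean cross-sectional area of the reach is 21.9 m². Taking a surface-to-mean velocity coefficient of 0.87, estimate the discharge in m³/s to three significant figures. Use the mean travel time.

30.2 m³/s

t̄ = (17.1 + 15.2 + 15.9 + 14.5 + 15.0) / 5 = 15.54 s
v_surface = L / t̄ = 24.6 / 15.54 = 1.583 m/s
v_mean = 0.87 × 1.583 = 1.377 m/s
Q = A × v_mean = 21.9 × 1.377 = 30.16 m³/s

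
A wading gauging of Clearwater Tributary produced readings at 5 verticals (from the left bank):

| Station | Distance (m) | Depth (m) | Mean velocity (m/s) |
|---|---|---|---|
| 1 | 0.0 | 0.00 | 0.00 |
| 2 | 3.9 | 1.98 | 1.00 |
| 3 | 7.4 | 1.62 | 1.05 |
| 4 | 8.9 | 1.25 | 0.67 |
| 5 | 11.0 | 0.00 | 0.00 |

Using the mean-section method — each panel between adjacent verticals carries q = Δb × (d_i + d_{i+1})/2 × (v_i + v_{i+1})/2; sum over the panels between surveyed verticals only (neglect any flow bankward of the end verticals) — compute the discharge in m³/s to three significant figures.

10.7 m³/s

Panel 1-2: Δb = 3.9 m, d̄ = (0.00+1.98)/2 = 0.99, v̄ = (0.00+1.00)/2 = 0.5 → q = 3.9×0.99×0.5 = 1.931 m³/s
Panel 2-3: Δb = 3.5 m, d̄ = (1.98+1.62)/2 = 1.8, v̄ = (1.00+1.05)/2 = 1.025 → q = 3.5×1.8×1.025 = 6.458 m³/s
Panel 3-4: Δb = 1.5 m, d̄ = (1.62+1.25)/2 = 1.435, v̄ = (1.05+0.67)/2 = 0.86 → q = 1.5×1.435×0.86 = 1.851 m³/s
Panel 4-5: Δb = 2.1 m, d̄ = (1.25+0.00)/2 = 0.625, v̄ = (0.67+0.00)/2 = 0.335 → q = 2.1×0.625×0.335 = 0.4397 m³/s
Q = Σ q = 10.68 m³/s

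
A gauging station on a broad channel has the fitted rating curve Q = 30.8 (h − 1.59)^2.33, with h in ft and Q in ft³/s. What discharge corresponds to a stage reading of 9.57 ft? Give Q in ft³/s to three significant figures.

Q = 30.8 × (9.57 − 1.59)^2.33 = 30.8 × 7.98^2.33 = 3892 ft³/s

3890 ft³/s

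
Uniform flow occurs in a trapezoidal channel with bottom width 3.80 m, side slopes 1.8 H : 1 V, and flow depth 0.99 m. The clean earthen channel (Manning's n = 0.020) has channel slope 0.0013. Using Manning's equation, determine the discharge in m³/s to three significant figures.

A = (b + z·y)·y = (3.80 + 1.8×0.99)×0.99 = 5.526 m²
P = b + 2y√(1+z²) = 3.80 + 2×0.99×√(1+1.8²) = 7.877 m
R = A/P = 5.526/7.877 = 0.7016 m
Q = (1/n)·A·R^(2/3)·S^(1/2) = (1/0.020) × 5.526 × 0.7016^(2/3) × 0.0013^(1/2) = 7.866 m³/s

7.87 m³/s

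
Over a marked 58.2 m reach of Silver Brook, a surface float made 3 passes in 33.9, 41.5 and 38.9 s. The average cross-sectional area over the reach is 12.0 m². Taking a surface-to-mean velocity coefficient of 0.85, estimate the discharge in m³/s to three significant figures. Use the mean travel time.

t̄ = (33.9 + 41.5 + 38.9) / 3 = 38.1 s
v_surface = L / t̄ = 58.2 / 38.1 = 1.528 m/s
v_mean = 0.85 × 1.528 = 1.298 m/s
Q = A × v_mean = 12.0 × 1.298 = 15.58 m³/s

15.6 m³/s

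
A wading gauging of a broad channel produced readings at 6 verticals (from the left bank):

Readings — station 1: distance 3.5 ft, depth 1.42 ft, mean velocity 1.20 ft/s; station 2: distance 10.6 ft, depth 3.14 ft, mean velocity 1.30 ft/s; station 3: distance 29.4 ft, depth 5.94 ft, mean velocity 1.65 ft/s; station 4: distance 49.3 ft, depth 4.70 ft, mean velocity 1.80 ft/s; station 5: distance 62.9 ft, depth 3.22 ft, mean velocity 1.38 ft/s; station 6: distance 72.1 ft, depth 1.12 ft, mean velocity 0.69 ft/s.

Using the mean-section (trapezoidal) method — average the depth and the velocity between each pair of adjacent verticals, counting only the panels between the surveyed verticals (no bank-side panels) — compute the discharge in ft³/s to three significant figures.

435 ft³/s

Panel 1-2: Δb = 7.1 ft, d̄ = (1.42+3.14)/2 = 2.28, v̄ = (1.20+1.30)/2 = 1.25 → q = 7.1×2.28×1.25 = 20.24 ft³/s
Panel 2-3: Δb = 18.8 ft, d̄ = (3.14+5.94)/2 = 4.54, v̄ = (1.30+1.65)/2 = 1.475 → q = 18.8×4.54×1.475 = 125.9 ft³/s
Panel 3-4: Δb = 19.9 ft, d̄ = (5.94+4.70)/2 = 5.32, v̄ = (1.65+1.80)/2 = 1.725 → q = 19.9×5.32×1.725 = 182.6 ft³/s
Panel 4-5: Δb = 13.6 ft, d̄ = (4.70+3.22)/2 = 3.96, v̄ = (1.80+1.38)/2 = 1.59 → q = 13.6×3.96×1.59 = 85.63 ft³/s
Panel 5-6: Δb = 9.2 ft, d̄ = (3.22+1.12)/2 = 2.17, v̄ = (1.38+0.69)/2 = 1.035 → q = 9.2×2.17×1.035 = 20.66 ft³/s
Q = Σ q = 435.0 ft³/s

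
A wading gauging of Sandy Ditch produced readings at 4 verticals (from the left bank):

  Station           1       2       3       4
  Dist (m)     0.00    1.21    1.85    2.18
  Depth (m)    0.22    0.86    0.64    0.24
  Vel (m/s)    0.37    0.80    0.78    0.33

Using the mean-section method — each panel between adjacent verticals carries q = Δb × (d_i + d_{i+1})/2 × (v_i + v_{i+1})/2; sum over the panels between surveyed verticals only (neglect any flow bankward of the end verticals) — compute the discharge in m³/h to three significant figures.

3030 m³/h

Panel 1-2: Δb = 1.21 m, d̄ = (0.22+0.86)/2 = 0.54, v̄ = (0.37+0.80)/2 = 0.585 → q = 1.21×0.54×0.585 = 0.3822 m³/s
Panel 2-3: Δb = 0.64 m, d̄ = (0.86+0.64)/2 = 0.75, v̄ = (0.80+0.78)/2 = 0.79 → q = 0.64×0.75×0.79 = 0.3792 m³/s
Panel 3-4: Δb = 0.33 m, d̄ = (0.64+0.24)/2 = 0.44, v̄ = (0.78+0.33)/2 = 0.555 → q = 0.33×0.44×0.555 = 0.08059 m³/s
Q = Σ q = 0.8420 m³/s
= 0.8420 × 3600 = 3031 m³/h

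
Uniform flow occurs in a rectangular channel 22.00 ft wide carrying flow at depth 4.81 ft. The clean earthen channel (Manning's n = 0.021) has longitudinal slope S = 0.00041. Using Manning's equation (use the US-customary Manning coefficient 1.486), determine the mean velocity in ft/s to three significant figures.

A = b·y = 22.00 × 4.81 = 105.8 ft²
P = b + 2y = 22.00 + 2×4.81 = 31.62 ft
R = A/P = 105.8/31.62 = 3.347 ft
Q = (1.486/n)·A·R^(2/3)·S^(1/2) = (1.486/0.021) × 105.8 × 3.347^(2/3) × 0.00041^(1/2) = 339.2 ft³/s
V = Q/A = 339.2/105.8 = 3.206 ft/s

3.21 ft/s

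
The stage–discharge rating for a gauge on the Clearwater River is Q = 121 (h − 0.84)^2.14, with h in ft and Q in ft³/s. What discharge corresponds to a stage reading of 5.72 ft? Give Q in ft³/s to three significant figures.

Q = 121 × (5.72 − 0.84)^2.14 = 121 × 4.88^2.14 = 3598 ft³/s

3600 ft³/s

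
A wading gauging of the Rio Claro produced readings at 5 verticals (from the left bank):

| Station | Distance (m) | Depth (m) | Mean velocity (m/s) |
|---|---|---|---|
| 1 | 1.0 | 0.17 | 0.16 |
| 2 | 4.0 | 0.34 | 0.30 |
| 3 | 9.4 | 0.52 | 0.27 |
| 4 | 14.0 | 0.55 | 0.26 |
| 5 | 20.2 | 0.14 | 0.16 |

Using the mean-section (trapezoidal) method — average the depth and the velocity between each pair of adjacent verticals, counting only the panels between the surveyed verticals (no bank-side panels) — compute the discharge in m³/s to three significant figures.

1.94 m³/s

Panel 1-2: Δb = 3 m, d̄ = (0.17+0.34)/2 = 0.255, v̄ = (0.16+0.30)/2 = 0.23 → q = 3×0.255×0.23 = 0.1760 m³/s
Panel 2-3: Δb = 5.4 m, d̄ = (0.34+0.52)/2 = 0.43, v̄ = (0.30+0.27)/2 = 0.285 → q = 5.4×0.43×0.285 = 0.6618 m³/s
Panel 3-4: Δb = 4.6 m, d̄ = (0.52+0.55)/2 = 0.535, v̄ = (0.27+0.26)/2 = 0.265 → q = 4.6×0.535×0.265 = 0.6522 m³/s
Panel 4-5: Δb = 6.2 m, d̄ = (0.55+0.14)/2 = 0.345, v̄ = (0.26+0.16)/2 = 0.21 → q = 6.2×0.345×0.21 = 0.4492 m³/s
Q = Σ q = 1.939 m³/s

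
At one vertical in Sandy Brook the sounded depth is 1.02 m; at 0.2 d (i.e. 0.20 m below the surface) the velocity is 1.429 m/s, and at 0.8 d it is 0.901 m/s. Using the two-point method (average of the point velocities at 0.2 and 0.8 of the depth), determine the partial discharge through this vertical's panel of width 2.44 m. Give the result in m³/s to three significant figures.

2.90 m³/s

v̄ = (1.429 + 0.901) / 2 = 1.165 m/s
q = v̄ × d × w = 1.165 × 1.02 × 2.44 = 2.899 m³/s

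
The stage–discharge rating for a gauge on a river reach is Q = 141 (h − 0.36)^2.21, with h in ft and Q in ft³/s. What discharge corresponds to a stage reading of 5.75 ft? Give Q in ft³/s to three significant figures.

Q = 141 × (5.75 − 0.36)^2.21 = 141 × 5.39^2.21 = 5835 ft³/s

5830 ft³/s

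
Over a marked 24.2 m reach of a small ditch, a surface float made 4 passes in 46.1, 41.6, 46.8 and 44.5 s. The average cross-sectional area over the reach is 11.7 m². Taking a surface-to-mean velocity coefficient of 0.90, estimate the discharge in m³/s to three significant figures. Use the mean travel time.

t̄ = (46.1 + 41.6 + 46.8 + 44.5) / 4 = 44.75 s
v_surface = L / t̄ = 24.2 / 44.75 = 0.5408 m/s
v_mean = 0.90 × 0.5408 = 0.4867 m/s
Q = A × v_mean = 11.7 × 0.4867 = 5.694 m³/s

5.69 m³/s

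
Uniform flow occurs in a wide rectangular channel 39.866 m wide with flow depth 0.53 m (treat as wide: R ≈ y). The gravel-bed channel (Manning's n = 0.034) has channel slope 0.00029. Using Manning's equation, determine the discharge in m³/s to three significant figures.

A = b·y = 39.866 × 0.53 = 21.13 m²
Wide channel: R ≈ y = 0.53 m
Q = (1/n)·A·R^(2/3)·S^(1/2) = (1/0.034) × 21.13 × 0.5300^(2/3) × 0.00029^(1/2) = 6.931 m³/s

6.93 m³/s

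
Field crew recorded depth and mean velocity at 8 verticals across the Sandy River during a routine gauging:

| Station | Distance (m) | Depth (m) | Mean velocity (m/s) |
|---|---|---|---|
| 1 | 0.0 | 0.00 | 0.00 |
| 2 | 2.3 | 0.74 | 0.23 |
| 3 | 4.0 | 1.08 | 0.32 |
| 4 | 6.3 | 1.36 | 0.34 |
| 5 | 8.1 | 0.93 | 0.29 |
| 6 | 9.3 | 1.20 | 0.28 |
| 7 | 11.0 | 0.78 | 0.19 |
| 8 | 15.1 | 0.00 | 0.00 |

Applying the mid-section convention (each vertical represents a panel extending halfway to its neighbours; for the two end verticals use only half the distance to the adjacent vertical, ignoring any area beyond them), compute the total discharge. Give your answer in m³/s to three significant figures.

3.30 m³/s

w_2 = (4.0 − 0.0)/2 = 2 m; q_2 = 0.23 × 0.74 × 2 = 0.3404 m³/s
w_3 = (6.3 − 2.3)/2 = 2 m; q_3 = 0.32 × 1.08 × 2 = 0.6912 m³/s
w_4 = (8.1 − 4.0)/2 = 2.05 m; q_4 = 0.34 × 1.36 × 2.05 = 0.9479 m³/s
w_5 = (9.3 − 6.3)/2 = 1.5 m; q_5 = 0.29 × 0.93 × 1.5 = 0.4046 m³/s
w_6 = (11.0 − 8.1)/2 = 1.45 m; q_6 = 0.28 × 1.20 × 1.45 = 0.4872 m³/s
w_7 = (15.1 − 9.3)/2 = 2.9 m; q_7 = 0.19 × 0.78 × 2.9 = 0.4298 m³/s
Stations 1, 8 contribute zero (depth or velocity is 0).
Q = Σ qᵢ = 3.301 m³/s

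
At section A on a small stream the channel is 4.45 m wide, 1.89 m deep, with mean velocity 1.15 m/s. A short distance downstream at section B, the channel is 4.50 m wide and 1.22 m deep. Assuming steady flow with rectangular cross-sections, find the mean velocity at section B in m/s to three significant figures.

1.76 m/s

Q = A₁V₁ = (4.45×1.89) × 1.15 = 9.672 m³/s
A₂ = 4.50 × 1.22 = 5.490 m²
V₂ = Q/A₂ = 9.672/5.490 = 1.762 m/s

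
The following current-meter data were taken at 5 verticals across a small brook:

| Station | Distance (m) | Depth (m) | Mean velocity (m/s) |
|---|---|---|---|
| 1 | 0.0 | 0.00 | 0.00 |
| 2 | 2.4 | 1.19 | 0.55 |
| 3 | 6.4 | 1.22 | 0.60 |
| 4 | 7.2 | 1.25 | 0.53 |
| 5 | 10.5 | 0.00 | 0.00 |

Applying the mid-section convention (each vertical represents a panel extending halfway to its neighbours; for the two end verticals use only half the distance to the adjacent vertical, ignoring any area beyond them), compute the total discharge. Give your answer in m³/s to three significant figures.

w_2 = (6.4 − 0.0)/2 = 3.2 m; q_2 = 0.55 × 1.19 × 3.2 = 2.094 m³/s
w_3 = (7.2 − 2.4)/2 = 2.4 m; q_3 = 0.60 × 1.22 × 2.4 = 1.757 m³/s
w_4 = (10.5 − 6.4)/2 = 2.05 m; q_4 = 0.53 × 1.25 × 2.05 = 1.358 m³/s
Stations 1, 5 contribute zero (depth or velocity is 0).
Q = Σ qᵢ = 5.209 m³/s

5.21 m³/s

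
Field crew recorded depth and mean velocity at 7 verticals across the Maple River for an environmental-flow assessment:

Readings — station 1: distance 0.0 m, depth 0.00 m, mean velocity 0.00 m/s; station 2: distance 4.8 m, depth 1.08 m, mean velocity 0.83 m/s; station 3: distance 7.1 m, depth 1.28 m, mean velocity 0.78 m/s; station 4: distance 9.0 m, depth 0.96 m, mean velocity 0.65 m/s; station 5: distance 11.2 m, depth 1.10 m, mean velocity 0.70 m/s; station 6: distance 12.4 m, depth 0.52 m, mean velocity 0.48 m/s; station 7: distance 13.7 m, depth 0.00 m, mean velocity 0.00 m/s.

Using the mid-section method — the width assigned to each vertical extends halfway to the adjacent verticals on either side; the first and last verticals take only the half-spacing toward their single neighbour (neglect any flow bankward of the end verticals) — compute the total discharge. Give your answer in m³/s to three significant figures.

8.18 m³/s

w_2 = (7.1 − 0.0)/2 = 3.55 m; q_2 = 0.83 × 1.08 × 3.55 = 3.182 m³/s
w_3 = (9.0 − 4.8)/2 = 2.1 m; q_3 = 0.78 × 1.28 × 2.1 = 2.097 m³/s
w_4 = (11.2 − 7.1)/2 = 2.05 m; q_4 = 0.65 × 0.96 × 2.05 = 1.279 m³/s
w_5 = (12.4 − 9.0)/2 = 1.7 m; q_5 = 0.70 × 1.10 × 1.7 = 1.309 m³/s
w_6 = (13.7 − 11.2)/2 = 1.25 m; q_6 = 0.48 × 0.52 × 1.25 = 0.3120 m³/s
Stations 1, 7 contribute zero (depth or velocity is 0).
Q = Σ qᵢ = 8.179 m³/s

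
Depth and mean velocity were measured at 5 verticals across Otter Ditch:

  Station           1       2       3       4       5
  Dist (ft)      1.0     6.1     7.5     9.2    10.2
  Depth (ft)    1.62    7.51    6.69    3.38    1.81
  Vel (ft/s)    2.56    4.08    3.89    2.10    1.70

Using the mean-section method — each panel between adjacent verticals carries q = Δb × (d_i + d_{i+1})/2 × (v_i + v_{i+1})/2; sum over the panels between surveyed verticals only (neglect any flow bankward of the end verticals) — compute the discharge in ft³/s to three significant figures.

147 ft³/s

Panel 1-2: Δb = 5.1 ft, d̄ = (1.62+7.51)/2 = 4.565, v̄ = (2.56+4.08)/2 = 3.32 → q = 5.1×4.565×3.32 = 77.29 ft³/s
Panel 2-3: Δb = 1.4 ft, d̄ = (7.51+6.69)/2 = 7.1, v̄ = (4.08+3.89)/2 = 3.985 → q = 1.4×7.1×3.985 = 39.61 ft³/s
Panel 3-4: Δb = 1.7 ft, d̄ = (6.69+3.38)/2 = 5.035, v̄ = (3.89+2.10)/2 = 2.995 → q = 1.7×5.035×2.995 = 25.64 ft³/s
Panel 4-5: Δb = 1 ft, d̄ = (3.38+1.81)/2 = 2.595, v̄ = (2.10+1.70)/2 = 1.9 → q = 1×2.595×1.9 = 4.931 ft³/s
Q = Σ q = 147.5 ft³/s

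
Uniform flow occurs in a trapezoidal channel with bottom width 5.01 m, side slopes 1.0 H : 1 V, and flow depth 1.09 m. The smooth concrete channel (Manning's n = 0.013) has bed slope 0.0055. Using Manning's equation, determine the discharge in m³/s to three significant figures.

A = (b + z·y)·y = (5.01 + 1.0×1.09)×1.09 = 6.649 m²
P = b + 2y√(1+z²) = 5.01 + 2×1.09×√(1+1.0²) = 8.093 m
R = A/P = 6.649/8.093 = 0.8216 m
Q = (1/n)·A·R^(2/3)·S^(1/2) = (1/0.013) × 6.649 × 0.8216^(2/3) × 0.0055^(1/2) = 33.27 m³/s

33.3 m³/s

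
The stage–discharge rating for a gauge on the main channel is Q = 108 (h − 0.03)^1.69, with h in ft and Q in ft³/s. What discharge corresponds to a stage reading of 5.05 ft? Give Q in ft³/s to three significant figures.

1650 ft³/s

Q = 108 × (5.05 − 0.03)^1.69 = 108 × 5.02^1.69 = 1650 ft³/s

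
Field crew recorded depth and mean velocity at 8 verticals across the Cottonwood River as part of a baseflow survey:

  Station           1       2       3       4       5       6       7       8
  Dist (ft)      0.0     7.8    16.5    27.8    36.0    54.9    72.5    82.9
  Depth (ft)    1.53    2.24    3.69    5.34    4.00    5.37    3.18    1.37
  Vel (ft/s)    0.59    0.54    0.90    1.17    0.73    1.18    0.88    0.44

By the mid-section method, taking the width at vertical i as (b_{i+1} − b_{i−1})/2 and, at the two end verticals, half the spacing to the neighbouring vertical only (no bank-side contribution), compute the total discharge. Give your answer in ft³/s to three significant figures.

w_1 = (7.8 − 0.0)/2 = 3.9 ft; q_1 = 0.59 × 1.53 × 3.9 = 3.521 ft³/s
w_2 = (16.5 − 0.0)/2 = 8.25 ft; q_2 = 0.54 × 2.24 × 8.25 = 9.979 ft³/s
w_3 = (27.8 − 7.8)/2 = 10 ft; q_3 = 0.90 × 3.69 × 10 = 33.21 ft³/s
w_4 = (36.0 − 16.5)/2 = 9.75 ft; q_4 = 1.17 × 5.34 × 9.75 = 60.92 ft³/s
w_5 = (54.9 − 27.8)/2 = 13.55 ft; q_5 = 0.73 × 4.00 × 13.55 = 39.57 ft³/s
w_6 = (72.5 − 36.0)/2 = 18.25 ft; q_6 = 1.18 × 5.37 × 18.25 = 115.6 ft³/s
w_7 = (82.9 − 54.9)/2 = 14 ft; q_7 = 0.88 × 3.18 × 14 = 39.18 ft³/s
w_8 = (82.9 − 72.5)/2 = 5.2 ft; q_8 = 0.44 × 1.37 × 5.2 = 3.135 ft³/s
Q = Σ qᵢ = 305.1 ft³/s

305 ft³/s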